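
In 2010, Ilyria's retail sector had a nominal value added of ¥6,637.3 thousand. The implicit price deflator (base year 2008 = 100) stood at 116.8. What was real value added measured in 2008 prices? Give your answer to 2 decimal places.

Real value added = Nominal / (implicit price deflator/100) = 6637.3 / 1.168 = 5682.62.

¥5,682.62 thousand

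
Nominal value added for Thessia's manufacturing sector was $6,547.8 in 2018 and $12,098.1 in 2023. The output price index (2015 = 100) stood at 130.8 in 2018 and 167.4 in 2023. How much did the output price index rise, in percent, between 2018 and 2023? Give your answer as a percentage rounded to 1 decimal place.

28.0%

Price-level change = 167.4 / 130.8 − 1 = 0.2798.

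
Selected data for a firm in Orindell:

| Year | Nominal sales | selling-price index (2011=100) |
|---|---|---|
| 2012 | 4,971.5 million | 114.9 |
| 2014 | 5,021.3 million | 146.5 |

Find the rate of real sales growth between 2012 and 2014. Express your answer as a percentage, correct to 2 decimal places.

-20.78%

Deflate each year: 2012 → 4971.5/1.149 = 4326.81; 2014 → 5021.3/1.465 = 3427.51.
So real sales changed by 3427.51/4326.81 − 1 = -0.2078, i.e. -20.78%.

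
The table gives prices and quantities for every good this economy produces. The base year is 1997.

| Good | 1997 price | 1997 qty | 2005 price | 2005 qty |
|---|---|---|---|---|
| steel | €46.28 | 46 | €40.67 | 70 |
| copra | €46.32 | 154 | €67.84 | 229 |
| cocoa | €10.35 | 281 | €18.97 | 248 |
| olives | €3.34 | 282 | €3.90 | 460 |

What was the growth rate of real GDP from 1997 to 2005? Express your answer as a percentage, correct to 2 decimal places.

36.89%

Real GDP 1997 = Nominal GDP 1997 = 46.28·46 + 46.32·154 + 10.35·281 + 3.34·282 = 13112.39.
Real GDP 2005 (at 1997 prices) = 46.28·70 + 46.32·229 + 10.35·248 + 3.34·460 = 17950.08.
Real growth = 17950.08/13112.39 − 1 = 0.3689.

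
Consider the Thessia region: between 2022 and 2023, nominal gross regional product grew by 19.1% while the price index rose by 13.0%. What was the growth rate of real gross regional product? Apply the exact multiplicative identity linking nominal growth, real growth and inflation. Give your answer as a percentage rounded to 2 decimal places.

5.40%

(1 + g_nom) = (1 + g_real)(1 + π), so g_real = 1.1910 / 1.1300 − 1 = 0.05398.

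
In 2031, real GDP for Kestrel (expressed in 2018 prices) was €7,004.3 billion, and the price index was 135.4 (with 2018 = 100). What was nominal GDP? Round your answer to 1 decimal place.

Nominal GDP = Real × (price index/100) = 7004.3 × 1.354 = 9483.82.

€9,483.8 billion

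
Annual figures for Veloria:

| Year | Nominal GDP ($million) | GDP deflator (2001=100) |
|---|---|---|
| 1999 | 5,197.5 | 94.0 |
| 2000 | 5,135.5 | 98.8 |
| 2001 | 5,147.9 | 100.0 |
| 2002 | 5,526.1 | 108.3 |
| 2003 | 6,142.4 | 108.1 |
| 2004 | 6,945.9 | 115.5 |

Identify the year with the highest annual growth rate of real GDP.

2003

2000: real = 5135.5/0.988 = 5197.87; growth vs 1999 (5529.26) = -5.99%.
2001: real = 5147.9/1.000 = 5147.90; growth vs 2000 (5197.87) = -0.96%.
2002: real = 5526.1/1.083 = 5102.59; growth vs 2001 (5147.90) = -0.88%.
2003: real = 6142.4/1.081 = 5682.15; growth vs 2002 (5102.59) = 11.36%.
2004: real = 6945.9/1.155 = 6013.77; growth vs 2003 (5682.15) = 5.84%.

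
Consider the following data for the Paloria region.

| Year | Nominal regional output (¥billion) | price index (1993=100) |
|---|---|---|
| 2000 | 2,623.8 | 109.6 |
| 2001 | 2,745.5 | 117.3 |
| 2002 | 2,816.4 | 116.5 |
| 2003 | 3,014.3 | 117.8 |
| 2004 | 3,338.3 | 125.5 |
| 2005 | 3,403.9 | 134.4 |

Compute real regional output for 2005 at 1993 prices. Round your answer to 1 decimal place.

Real regional output 2005 = 3403.9 / 1.344 = 2532.66.

¥2,532.7 billion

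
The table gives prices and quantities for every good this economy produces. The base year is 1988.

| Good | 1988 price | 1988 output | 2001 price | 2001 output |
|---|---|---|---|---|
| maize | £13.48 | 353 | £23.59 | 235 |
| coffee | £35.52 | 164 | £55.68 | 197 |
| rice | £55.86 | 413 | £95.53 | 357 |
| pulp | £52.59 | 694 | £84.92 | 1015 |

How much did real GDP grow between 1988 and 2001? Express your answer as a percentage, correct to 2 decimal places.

Real GDP 1988 = Nominal GDP 1988 = 13.48·353 + 35.52·164 + 55.86·413 + 52.59·694 = 70151.36.
Real GDP 2001 (at 1988 prices) = 13.48·235 + 35.52·197 + 55.86·357 + 52.59·1015 = 83486.11.
Real growth = 83486.11/70151.36 − 1 = 0.1901.

19.01%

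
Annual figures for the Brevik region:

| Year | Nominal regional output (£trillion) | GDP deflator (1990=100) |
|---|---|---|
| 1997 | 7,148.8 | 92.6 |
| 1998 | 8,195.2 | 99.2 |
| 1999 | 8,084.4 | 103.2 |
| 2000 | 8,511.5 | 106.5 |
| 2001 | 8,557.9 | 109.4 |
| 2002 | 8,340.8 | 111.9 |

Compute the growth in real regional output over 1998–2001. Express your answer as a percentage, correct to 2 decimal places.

-5.31%

Real regional output 1998 = 8195.2/0.992 = 8261.29.
Real regional output 2001 = 8557.9/1.094 = 7822.58.
Change = 7822.58/8261.29 − 1 = -0.0531.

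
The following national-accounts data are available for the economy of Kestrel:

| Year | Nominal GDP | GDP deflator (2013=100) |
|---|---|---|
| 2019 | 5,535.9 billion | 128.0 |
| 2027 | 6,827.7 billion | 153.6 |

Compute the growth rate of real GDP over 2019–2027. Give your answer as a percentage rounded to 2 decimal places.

2.78%

Real GDP 2019 = 5535.9 / 1.280 = 4324.92.
Real GDP 2027 = 6827.7 / 1.536 = 4445.12.
Real growth = 4445.12 / 4324.92 − 1 = 0.0278.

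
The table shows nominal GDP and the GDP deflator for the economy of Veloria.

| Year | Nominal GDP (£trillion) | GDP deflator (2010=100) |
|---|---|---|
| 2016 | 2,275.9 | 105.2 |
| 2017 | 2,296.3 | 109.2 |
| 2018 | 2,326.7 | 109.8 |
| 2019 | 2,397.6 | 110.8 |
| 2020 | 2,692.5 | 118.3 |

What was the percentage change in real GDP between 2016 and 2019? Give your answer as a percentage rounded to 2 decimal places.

0.02%

Real GDP 2016 = 2275.9/1.052 = 2163.40.
Real GDP 2019 = 2397.6/1.108 = 2163.90.
Change = 2163.90/2163.40 − 1 = 0.0002.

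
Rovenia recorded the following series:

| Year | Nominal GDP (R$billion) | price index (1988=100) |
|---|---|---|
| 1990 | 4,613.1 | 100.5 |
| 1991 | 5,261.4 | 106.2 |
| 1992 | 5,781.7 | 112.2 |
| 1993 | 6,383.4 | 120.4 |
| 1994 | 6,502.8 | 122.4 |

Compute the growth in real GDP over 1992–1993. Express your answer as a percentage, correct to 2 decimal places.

2.89%

Real GDP 1992 = 5781.7/1.122 = 5153.03.
Real GDP 1993 = 6383.4/1.204 = 5301.83.
Change = 5301.83/5153.03 − 1 = 0.0289.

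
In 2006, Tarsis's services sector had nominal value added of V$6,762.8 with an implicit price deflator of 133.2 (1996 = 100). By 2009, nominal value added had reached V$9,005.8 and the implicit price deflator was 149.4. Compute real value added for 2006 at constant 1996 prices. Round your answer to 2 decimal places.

Real value added = Nominal / (implicit price deflator/100) = 6762.8 / 1.332 = 5077.18.

V$5,077.18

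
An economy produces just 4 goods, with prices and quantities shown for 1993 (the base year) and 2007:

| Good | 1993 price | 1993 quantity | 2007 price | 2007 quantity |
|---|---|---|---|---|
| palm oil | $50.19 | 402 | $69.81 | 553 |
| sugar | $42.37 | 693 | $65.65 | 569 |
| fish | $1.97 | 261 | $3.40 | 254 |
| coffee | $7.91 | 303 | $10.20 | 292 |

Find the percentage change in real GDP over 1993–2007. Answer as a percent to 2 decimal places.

Real GDP 1993 = Nominal GDP 1993 = 50.19·402 + 42.37·693 + 1.97·261 + 7.91·303 = 52449.69.
Real GDP 2007 (at 1993 prices) = 50.19·553 + 42.37·569 + 1.97·254 + 7.91·292 = 54673.70.
Real growth = 54673.70/52449.69 − 1 = 0.0424.

4.24%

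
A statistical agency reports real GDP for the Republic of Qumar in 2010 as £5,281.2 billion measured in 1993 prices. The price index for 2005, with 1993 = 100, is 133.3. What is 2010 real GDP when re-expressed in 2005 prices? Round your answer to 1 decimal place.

Real GDP in 2005 prices = Real GDP in 1993 prices × (P_2005/P_1993) = 5281.2 × 1.333 = 7039.84.

£7,039.8 billion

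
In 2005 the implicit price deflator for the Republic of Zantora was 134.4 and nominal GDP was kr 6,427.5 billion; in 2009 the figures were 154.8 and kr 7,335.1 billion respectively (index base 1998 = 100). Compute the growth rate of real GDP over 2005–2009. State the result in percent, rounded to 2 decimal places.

-0.92%

Real GDP 2005 = 6427.5 / 1.344 = 4782.37.
Real GDP 2009 = 7335.1 / 1.548 = 4738.44.
Real growth = 4738.44 / 4782.37 − 1 = -0.0092.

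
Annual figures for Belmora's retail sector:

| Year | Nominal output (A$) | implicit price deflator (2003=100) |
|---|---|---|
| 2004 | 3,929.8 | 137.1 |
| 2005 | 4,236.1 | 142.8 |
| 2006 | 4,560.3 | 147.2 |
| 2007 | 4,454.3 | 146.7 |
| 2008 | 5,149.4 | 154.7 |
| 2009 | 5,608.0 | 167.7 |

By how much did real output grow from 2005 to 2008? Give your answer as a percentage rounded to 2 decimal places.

12.21%

Real output 2005 = 4236.1/1.428 = 2966.46.
Real output 2008 = 5149.4/1.547 = 3328.64.
Change = 3328.64/2966.46 − 1 = 0.1221.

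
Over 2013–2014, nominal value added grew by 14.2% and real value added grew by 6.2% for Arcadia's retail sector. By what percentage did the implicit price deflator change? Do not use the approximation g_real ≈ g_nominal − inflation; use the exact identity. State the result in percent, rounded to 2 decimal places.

(1 + g_nom) = (1 + g_real)(1 + π), so π = 1.1420 / 1.0620 − 1 = 0.07533.

7.53%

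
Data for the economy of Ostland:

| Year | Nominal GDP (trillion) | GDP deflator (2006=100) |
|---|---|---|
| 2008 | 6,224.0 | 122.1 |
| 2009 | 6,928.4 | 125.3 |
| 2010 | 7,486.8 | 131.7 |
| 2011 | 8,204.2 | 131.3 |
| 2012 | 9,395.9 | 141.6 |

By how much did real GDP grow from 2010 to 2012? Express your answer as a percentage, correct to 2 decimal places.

16.73%

Real GDP 2010 = 7486.8/1.317 = 5684.74.
Real GDP 2012 = 9395.9/1.416 = 6635.52.
Change = 6635.52/5684.74 − 1 = 0.1673.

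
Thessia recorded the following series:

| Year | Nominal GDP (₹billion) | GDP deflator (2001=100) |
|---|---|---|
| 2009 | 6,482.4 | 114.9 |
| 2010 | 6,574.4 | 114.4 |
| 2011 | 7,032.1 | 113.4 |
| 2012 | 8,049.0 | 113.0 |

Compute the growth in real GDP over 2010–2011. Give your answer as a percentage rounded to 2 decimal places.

Real GDP 2010 = 6574.4/1.144 = 5746.85.
Real GDP 2011 = 7032.1/1.134 = 6201.15.
Change = 6201.15/5746.85 − 1 = 0.0791.

7.91%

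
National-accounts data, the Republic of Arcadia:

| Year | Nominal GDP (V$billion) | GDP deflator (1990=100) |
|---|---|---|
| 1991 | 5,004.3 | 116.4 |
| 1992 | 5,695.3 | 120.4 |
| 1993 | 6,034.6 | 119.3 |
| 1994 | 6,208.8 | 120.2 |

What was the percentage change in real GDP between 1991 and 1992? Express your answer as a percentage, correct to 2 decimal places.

Real GDP 1991 = 5004.3/1.164 = 4299.23.
Real GDP 1992 = 5695.3/1.204 = 4730.32.
Change = 4730.32/4299.23 − 1 = 0.1003.

10.03%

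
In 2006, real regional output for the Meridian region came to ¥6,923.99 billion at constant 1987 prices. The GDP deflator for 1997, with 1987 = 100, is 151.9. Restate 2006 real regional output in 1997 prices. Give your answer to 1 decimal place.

¥10,517.5 billion

Real regional output in 1997 prices = Real regional output in 1987 prices × (P_1997/P_1987) = 6923.99 × 1.519 = 10517.54.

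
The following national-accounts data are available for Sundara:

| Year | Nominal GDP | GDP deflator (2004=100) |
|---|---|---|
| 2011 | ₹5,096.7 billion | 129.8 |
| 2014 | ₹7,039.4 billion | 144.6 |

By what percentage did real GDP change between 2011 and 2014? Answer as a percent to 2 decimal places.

Real GDP 2011 = 5096.7 / 1.298 = 3926.58.
Real GDP 2014 = 7039.4 / 1.446 = 4868.19.
Real growth = 4868.19 / 3926.58 − 1 = 0.2398.

23.98%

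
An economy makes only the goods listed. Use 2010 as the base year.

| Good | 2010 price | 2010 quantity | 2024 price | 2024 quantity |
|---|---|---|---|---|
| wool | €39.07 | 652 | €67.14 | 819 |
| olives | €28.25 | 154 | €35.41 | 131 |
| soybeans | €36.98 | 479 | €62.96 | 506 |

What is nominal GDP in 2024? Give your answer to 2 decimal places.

€91484.13

Nominal GDP 2024 = Σ (p_2024 × q_2024) = 67.14·819 + 35.41·131 + 62.96·506 = 91484.13.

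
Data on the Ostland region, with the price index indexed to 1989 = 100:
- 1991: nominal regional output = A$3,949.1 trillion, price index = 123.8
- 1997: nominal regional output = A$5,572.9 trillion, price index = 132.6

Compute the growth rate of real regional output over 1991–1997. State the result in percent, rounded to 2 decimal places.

Real regional output 1991 = 3949.1 / 1.238 = 3189.90.
Real regional output 1997 = 5572.9 / 1.326 = 4202.79.
Real growth = 4202.79 / 3189.90 − 1 = 0.3175.

31.75%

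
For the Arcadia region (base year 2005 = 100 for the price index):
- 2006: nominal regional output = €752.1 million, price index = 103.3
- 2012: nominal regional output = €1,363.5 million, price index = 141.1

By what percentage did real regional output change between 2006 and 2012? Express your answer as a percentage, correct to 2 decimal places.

32.73%

Deflate each year: 2006 → 752.1/1.033 = 728.07; 2012 → 1363.5/1.411 = 966.34.
So real regional output changed by 966.34/728.07 − 1 = 0.3273, i.e. 32.73%.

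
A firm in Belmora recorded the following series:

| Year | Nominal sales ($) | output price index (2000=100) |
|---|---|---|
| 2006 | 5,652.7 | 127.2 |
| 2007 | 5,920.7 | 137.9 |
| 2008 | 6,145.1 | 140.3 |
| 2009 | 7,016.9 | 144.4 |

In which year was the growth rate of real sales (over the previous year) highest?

2007: real = 5920.7/1.379 = 4293.47; growth vs 2006 (4443.95) = -3.39%.
2008: real = 6145.1/1.403 = 4379.97; growth vs 2007 (4293.47) = 2.01%.
2009: real = 7016.9/1.444 = 4859.35; growth vs 2008 (4379.97) = 10.94%.

2009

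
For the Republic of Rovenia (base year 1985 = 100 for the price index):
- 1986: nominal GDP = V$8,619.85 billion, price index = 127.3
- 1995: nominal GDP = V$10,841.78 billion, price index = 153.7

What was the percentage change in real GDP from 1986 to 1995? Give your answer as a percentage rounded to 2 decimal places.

4.17%

Deflate each year: 1986 → 8619.85/1.273 = 6771.29; 1995 → 10841.78/1.537 = 7053.86.
So real GDP changed by 7053.86/6771.29 − 1 = 0.0417, i.e. 4.17%.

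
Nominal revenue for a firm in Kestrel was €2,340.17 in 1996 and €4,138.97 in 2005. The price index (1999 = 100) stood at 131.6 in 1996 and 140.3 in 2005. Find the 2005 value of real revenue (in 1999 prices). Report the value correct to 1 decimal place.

Real revenue = Nominal / (price index/100) = 4138.97 / 1.403 = 2950.09.

€2,950.1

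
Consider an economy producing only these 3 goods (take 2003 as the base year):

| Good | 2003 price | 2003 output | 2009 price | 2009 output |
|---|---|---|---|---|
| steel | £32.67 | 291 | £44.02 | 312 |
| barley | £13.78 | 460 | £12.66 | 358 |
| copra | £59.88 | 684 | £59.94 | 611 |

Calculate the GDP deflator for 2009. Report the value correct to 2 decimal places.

Nominal GDP 2009 = 44.02·312 + 12.66·358 + 59.94·611 = 54889.86.
Real GDP 2009 (at 2003 prices) = 32.67·312 + 13.78·358 + 59.88·611 = 51712.96.
Deflator = Nominal/Real × 100 = 54889.86/51712.96 × 100 = 106.143.

106.14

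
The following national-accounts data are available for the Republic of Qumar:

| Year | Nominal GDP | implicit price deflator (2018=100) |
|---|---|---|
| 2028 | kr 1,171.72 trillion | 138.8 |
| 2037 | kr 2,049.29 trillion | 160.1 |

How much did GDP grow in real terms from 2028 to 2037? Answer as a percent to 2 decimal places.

Deflate each year: 2028 → 1171.72/1.388 = 844.18; 2037 → 2049.29/1.601 = 1280.01.
So real GDP changed by 1280.01/844.18 − 1 = 0.5163, i.e. 51.63%.

51.63%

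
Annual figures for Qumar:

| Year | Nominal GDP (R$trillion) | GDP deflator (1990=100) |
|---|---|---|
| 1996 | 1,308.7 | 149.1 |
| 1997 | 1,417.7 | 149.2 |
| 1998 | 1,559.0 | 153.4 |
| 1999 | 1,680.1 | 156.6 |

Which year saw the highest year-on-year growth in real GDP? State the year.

1997: real = 1417.7/1.492 = 950.20; growth vs 1996 (877.73) = 8.26%.
1998: real = 1559.0/1.534 = 1016.30; growth vs 1997 (950.20) = 6.96%.
1999: real = 1680.1/1.566 = 1072.86; growth vs 1998 (1016.30) = 5.57%.

1997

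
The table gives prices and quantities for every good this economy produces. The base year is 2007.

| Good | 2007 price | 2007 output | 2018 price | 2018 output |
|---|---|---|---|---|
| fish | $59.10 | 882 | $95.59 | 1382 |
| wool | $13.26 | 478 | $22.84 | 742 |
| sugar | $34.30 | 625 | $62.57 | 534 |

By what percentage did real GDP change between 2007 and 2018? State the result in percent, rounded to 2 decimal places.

37.46%

Real GDP 2007 = Nominal GDP 2007 = 59.10·882 + 13.26·478 + 34.30·625 = 79901.98.
Real GDP 2018 (at 2007 prices) = 59.10·1382 + 13.26·742 + 34.30·534 = 109831.32.
Real growth = 109831.32/79901.98 − 1 = 0.3746.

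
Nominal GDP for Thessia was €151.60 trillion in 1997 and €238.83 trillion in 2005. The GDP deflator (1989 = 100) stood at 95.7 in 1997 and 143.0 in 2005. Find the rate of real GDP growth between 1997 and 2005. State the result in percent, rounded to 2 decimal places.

5.43%

Real GDP 1997 = 151.60 / 0.957 = 158.41.
Real GDP 2005 = 238.83 / 1.430 = 167.01.
Real growth = 167.01 / 158.41 − 1 = 0.0543.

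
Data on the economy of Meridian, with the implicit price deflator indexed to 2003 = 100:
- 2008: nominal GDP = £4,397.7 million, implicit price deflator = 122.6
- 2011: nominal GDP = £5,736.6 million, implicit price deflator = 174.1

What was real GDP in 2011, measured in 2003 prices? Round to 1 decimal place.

Real GDP = Nominal / (implicit price deflator/100) = 5736.6 / 1.741 = 3295.00.

£3,295.0 million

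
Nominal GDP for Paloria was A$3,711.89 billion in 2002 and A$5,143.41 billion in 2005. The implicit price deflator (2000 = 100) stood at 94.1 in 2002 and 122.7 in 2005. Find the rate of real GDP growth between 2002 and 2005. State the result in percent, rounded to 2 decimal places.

6.27%

Deflate each year: 2002 → 3711.89/0.941 = 3944.62; 2005 → 5143.41/1.227 = 4191.86.
So real GDP changed by 4191.86/3944.62 − 1 = 0.0627, i.e. 6.27%.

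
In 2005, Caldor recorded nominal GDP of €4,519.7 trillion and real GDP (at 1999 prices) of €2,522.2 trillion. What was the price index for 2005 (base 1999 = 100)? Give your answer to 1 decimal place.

179.2

price index = (Nominal / Real) × 100 = 4519.7 / 2522.2 × 100 = 179.20.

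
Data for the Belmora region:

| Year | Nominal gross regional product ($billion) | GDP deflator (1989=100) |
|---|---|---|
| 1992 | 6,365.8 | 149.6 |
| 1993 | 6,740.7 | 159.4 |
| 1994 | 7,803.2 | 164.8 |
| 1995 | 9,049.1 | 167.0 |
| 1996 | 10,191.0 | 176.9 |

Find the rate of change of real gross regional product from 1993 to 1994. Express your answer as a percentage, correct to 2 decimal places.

Real gross regional product 1993 = 6740.7/1.594 = 4228.80.
Real gross regional product 1994 = 7803.2/1.648 = 4734.95.
Change = 4734.95/4228.80 − 1 = 0.1197.

11.97%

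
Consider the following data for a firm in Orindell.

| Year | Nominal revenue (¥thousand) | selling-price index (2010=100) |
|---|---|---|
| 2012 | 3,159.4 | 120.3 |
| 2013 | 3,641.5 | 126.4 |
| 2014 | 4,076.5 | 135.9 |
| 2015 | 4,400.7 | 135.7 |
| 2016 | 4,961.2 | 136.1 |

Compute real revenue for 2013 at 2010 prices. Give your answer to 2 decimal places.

¥2,880.93 thousand

Real revenue 2013 = 3641.5 / 1.264 = 2880.93.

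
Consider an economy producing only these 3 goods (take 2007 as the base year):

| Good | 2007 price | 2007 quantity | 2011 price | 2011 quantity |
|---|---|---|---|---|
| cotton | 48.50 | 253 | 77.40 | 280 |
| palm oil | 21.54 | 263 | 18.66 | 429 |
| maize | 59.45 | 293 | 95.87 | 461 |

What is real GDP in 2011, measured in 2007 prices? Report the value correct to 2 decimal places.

50227.11

Real GDP 2011 = Σ (p_2007 × q_2011) = 48.50·280 + 21.54·429 + 59.45·461 = 50227.11.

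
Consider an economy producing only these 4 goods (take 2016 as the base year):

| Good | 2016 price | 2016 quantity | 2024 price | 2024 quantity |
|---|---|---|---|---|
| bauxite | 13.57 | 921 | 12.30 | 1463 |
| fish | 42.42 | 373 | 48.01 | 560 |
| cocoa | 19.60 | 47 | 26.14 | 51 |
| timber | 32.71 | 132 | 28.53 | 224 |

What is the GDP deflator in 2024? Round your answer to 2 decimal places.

Nominal GDP 2024 = 12.30·1463 + 48.01·560 + 26.14·51 + 28.53·224 = 52604.36.
Real GDP 2024 (at 2016 prices) = 13.57·1463 + 42.42·560 + 19.60·51 + 32.71·224 = 51934.75.
Deflator = Nominal/Real × 100 = 52604.36/51934.75 × 100 = 101.289.

101.29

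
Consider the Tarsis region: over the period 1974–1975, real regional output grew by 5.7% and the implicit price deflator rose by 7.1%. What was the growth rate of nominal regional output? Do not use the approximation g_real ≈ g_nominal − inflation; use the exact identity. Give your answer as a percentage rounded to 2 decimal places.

(1 + g_nom) = (1 + g_real)(1 + π) = 1.0570 × 1.0710 = 1.13205.

13.20%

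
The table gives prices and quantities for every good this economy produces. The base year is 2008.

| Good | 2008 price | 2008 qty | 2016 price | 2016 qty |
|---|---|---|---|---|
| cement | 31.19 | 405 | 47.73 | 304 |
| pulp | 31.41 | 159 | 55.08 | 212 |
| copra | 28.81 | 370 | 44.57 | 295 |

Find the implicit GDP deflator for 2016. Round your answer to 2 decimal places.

159.64

Nominal GDP 2016 = 47.73·304 + 55.08·212 + 44.57·295 = 39335.03.
Real GDP 2016 (at 2008 prices) = 31.19·304 + 31.41·212 + 28.81·295 = 24639.63.
Deflator = Nominal/Real × 100 = 39335.03/24639.63 × 100 = 159.641.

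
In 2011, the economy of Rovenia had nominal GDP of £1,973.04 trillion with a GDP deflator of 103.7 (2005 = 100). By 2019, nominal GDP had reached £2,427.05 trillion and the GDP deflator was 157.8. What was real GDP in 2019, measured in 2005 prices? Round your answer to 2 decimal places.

£1,538.05 trillion

Real GDP = Nominal / (GDP deflator/100) = 2427.05 / 1.578 = 1538.05.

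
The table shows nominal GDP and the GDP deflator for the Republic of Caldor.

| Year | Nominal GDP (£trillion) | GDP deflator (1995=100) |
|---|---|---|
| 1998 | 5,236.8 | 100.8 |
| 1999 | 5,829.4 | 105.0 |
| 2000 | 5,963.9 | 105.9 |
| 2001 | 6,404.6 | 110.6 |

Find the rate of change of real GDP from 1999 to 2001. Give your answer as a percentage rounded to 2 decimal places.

Real GDP 1999 = 5829.4/1.050 = 5551.81.
Real GDP 2001 = 6404.6/1.106 = 5790.78.
Change = 5790.78/5551.81 − 1 = 0.0430.

4.30%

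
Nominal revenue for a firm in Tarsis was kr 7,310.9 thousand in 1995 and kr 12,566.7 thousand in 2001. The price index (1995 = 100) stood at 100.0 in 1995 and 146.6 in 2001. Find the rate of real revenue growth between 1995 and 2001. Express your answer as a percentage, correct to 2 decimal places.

Real revenue 1995 = 7310.9 / 1.000 = 7310.90.
Real revenue 2001 = 12566.7 / 1.466 = 8572.10.
Real growth = 8572.10 / 7310.90 − 1 = 0.1725.

17.25%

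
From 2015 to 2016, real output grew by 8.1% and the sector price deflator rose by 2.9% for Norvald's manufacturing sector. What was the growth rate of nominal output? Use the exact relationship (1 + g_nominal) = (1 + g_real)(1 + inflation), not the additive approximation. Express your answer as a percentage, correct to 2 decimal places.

(1 + g_nom) = (1 + g_real)(1 + π) = 1.0810 × 1.0290 = 1.11235.

11.23%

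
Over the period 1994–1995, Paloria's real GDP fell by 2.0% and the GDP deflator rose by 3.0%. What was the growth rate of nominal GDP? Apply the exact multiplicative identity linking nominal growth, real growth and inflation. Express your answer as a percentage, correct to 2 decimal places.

(1 + g_nom) = (1 + g_real)(1 + π) = 0.9800 × 1.0300 = 1.00940.

0.94%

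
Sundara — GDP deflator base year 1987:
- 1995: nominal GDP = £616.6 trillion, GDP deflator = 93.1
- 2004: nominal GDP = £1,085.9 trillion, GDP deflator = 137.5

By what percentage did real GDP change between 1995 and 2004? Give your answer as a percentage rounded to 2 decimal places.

Deflate each year: 1995 → 616.6/0.931 = 662.30; 2004 → 1085.9/1.375 = 789.75.
So real GDP changed by 789.75/662.30 − 1 = 0.1924, i.e. 19.24%.

19.24%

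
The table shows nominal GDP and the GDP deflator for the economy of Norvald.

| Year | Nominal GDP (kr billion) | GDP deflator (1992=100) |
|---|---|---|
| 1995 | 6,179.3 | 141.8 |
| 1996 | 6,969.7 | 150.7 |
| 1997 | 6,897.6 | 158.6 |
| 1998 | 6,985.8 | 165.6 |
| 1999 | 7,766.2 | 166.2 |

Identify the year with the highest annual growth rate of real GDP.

1996: real = 6969.7/1.507 = 4624.88; growth vs 1995 (4357.76) = 6.13%.
1997: real = 6897.6/1.586 = 4349.05; growth vs 1996 (4624.88) = -5.96%.
1998: real = 6985.8/1.656 = 4218.48; growth vs 1997 (4349.05) = -3.00%.
1999: real = 7766.2/1.662 = 4672.80; growth vs 1998 (4218.48) = 10.77%.

1999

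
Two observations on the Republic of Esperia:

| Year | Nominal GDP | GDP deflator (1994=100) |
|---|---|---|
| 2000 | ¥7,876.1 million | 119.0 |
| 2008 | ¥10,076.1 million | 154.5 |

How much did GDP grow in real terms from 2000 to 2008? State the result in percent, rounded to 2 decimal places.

Real GDP 2000 = 7876.1 / 1.190 = 6618.57.
Real GDP 2008 = 10076.1 / 1.545 = 6521.75.
Real growth = 6521.75 / 6618.57 − 1 = -0.0146.

-1.46%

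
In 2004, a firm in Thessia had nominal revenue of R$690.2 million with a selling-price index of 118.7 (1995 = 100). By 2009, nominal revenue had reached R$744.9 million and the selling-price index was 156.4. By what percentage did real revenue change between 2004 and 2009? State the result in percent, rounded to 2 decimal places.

Real revenue 2004 = 690.2 / 1.187 = 581.47.
Real revenue 2009 = 744.9 / 1.564 = 476.28.
Real growth = 476.28 / 581.47 − 1 = -0.1809.

-18.09%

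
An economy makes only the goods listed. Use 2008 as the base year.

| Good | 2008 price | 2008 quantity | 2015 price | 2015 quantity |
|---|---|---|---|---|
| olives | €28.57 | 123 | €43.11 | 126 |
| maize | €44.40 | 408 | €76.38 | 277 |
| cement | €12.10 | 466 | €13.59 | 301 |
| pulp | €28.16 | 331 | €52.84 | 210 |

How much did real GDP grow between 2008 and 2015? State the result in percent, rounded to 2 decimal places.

-30.43%

Real GDP 2008 = Nominal GDP 2008 = 28.57·123 + 44.40·408 + 12.10·466 + 28.16·331 = 36588.87.
Real GDP 2015 (at 2008 prices) = 28.57·126 + 44.40·277 + 12.10·301 + 28.16·210 = 25454.32.
Real growth = 25454.32/36588.87 − 1 = -0.3043.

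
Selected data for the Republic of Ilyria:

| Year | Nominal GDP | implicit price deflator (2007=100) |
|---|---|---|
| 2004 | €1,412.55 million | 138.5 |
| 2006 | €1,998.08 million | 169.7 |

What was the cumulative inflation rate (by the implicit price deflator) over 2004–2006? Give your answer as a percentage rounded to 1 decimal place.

Price-level change = 169.7 / 138.5 − 1 = 0.2253.

22.5%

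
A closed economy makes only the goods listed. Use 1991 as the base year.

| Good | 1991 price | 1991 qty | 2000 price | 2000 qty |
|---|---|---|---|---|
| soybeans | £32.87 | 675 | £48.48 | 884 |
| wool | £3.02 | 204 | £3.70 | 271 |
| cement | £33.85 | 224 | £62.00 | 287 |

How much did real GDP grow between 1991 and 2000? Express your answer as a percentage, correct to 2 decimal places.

30.29%

Real GDP 1991 = Nominal GDP 1991 = 32.87·675 + 3.02·204 + 33.85·224 = 30385.73.
Real GDP 2000 (at 1991 prices) = 32.87·884 + 3.02·271 + 33.85·287 = 39590.45.
Real growth = 39590.45/30385.73 − 1 = 0.3029.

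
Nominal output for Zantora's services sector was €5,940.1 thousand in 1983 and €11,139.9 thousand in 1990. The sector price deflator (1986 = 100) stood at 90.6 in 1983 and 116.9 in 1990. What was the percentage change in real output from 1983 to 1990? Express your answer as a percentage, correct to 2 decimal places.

45.35%

Real output 1983 = 5940.1 / 0.906 = 6556.40.
Real output 1990 = 11139.9 / 1.169 = 9529.43.
Real growth = 9529.43 / 6556.40 − 1 = 0.4535.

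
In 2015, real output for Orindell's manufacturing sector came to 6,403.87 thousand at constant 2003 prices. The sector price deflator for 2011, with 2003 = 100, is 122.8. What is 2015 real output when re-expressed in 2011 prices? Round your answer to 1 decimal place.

7,864.0 thousand

Real output in 2011 prices = Real output in 2003 prices × (P_2011/P_2003) = 6403.87 × 1.228 = 7863.95.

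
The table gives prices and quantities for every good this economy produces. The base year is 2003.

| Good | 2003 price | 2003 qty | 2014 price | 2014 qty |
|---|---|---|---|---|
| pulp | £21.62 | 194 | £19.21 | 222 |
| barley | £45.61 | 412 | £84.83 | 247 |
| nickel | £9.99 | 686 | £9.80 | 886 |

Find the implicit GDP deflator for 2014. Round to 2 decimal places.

Nominal GDP 2014 = 19.21·222 + 84.83·247 + 9.80·886 = 33900.43.
Real GDP 2014 (at 2003 prices) = 21.62·222 + 45.61·247 + 9.99·886 = 24916.45.
Deflator = Nominal/Real × 100 = 33900.43/24916.45 × 100 = 136.056.

136.06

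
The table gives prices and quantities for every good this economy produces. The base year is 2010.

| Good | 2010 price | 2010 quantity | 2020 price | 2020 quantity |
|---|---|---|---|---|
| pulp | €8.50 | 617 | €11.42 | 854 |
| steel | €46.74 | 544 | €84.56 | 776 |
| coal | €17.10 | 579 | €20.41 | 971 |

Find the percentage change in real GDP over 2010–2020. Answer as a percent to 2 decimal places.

48.21%

Real GDP 2010 = Nominal GDP 2010 = 8.50·617 + 46.74·544 + 17.10·579 = 40571.96.
Real GDP 2020 (at 2010 prices) = 8.50·854 + 46.74·776 + 17.10·971 = 60133.34.
Real growth = 60133.34/40571.96 − 1 = 0.4821.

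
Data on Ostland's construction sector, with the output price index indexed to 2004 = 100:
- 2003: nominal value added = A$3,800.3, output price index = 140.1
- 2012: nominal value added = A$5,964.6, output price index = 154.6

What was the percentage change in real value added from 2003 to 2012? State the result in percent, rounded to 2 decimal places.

Real value added 2003 = 3800.3 / 1.401 = 2712.56.
Real value added 2012 = 5964.6 / 1.546 = 3858.09.
Real growth = 3858.09 / 2712.56 − 1 = 0.4223.

42.23%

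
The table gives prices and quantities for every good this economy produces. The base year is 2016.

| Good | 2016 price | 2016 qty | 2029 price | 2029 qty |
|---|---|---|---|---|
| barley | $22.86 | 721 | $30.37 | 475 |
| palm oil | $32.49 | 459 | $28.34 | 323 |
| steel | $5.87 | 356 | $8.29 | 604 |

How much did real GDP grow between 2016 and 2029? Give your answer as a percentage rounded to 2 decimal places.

Real GDP 2016 = Nominal GDP 2016 = 22.86·721 + 32.49·459 + 5.87·356 = 33484.69.
Real GDP 2029 (at 2016 prices) = 22.86·475 + 32.49·323 + 5.87·604 = 24898.25.
Real growth = 24898.25/33484.69 − 1 = -0.2564.

-25.64%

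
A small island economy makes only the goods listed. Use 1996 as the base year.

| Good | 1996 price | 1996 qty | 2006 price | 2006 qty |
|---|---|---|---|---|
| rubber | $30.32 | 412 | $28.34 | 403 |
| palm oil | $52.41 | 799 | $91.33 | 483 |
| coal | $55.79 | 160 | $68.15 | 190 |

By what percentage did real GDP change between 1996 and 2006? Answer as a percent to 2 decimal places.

Real GDP 1996 = Nominal GDP 1996 = 30.32·412 + 52.41·799 + 55.79·160 = 63293.83.
Real GDP 2006 (at 1996 prices) = 30.32·403 + 52.41·483 + 55.79·190 = 48133.09.
Real growth = 48133.09/63293.83 − 1 = -0.2395.

-23.95%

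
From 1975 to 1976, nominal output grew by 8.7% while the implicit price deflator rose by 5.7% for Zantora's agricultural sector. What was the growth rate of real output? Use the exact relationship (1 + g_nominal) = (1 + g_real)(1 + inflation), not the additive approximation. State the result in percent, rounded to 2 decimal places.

(1 + g_nom) = (1 + g_real)(1 + π), so g_real = 1.0870 / 1.0570 − 1 = 0.02838.

2.84%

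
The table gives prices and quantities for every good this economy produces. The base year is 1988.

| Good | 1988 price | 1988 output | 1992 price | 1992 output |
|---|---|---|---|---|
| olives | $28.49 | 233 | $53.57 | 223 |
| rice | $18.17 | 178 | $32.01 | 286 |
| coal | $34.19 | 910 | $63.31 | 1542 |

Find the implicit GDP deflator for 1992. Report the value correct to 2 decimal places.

Nominal GDP 1992 = 53.57·223 + 32.01·286 + 63.31·1542 = 118724.99.
Real GDP 1992 (at 1988 prices) = 28.49·223 + 18.17·286 + 34.19·1542 = 64270.87.
Deflator = Nominal/Real × 100 = 118724.99/64270.87 × 100 = 184.726.

184.73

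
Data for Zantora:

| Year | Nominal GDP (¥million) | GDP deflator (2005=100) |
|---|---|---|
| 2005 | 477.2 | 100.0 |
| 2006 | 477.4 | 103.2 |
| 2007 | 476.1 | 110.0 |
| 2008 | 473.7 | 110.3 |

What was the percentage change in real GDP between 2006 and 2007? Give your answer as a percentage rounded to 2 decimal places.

-6.44%

Real GDP 2006 = 477.4/1.032 = 462.60.
Real GDP 2007 = 476.1/1.100 = 432.82.
Change = 432.82/462.60 − 1 = -0.0644.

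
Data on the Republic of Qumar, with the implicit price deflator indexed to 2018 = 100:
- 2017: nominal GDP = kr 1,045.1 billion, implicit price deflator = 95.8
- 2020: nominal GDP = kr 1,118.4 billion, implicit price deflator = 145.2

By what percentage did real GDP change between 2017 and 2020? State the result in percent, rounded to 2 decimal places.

-29.39%

Real GDP 2017 = 1045.1 / 0.958 = 1090.92.
Real GDP 2020 = 1118.4 / 1.452 = 770.25.
Real growth = 770.25 / 1090.92 − 1 = -0.2939.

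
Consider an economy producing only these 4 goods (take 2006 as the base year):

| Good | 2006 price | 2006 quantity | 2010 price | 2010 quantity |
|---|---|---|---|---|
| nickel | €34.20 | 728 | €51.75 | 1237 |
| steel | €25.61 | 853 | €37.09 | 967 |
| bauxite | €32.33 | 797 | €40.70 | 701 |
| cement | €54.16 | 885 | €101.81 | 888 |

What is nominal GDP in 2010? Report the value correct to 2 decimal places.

€218818.76

Nominal GDP 2010 = Σ (p_2010 × q_2010) = 51.75·1237 + 37.09·967 + 40.70·701 + 101.81·888 = 218818.76.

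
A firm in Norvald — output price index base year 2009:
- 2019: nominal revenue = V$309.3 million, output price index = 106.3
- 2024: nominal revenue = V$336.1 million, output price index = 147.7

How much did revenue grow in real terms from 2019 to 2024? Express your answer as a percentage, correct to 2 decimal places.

-21.79%

Real revenue 2019 = 309.3 / 1.063 = 290.97.
Real revenue 2024 = 336.1 / 1.477 = 227.56.
Real growth = 227.56 / 290.97 − 1 = -0.2179.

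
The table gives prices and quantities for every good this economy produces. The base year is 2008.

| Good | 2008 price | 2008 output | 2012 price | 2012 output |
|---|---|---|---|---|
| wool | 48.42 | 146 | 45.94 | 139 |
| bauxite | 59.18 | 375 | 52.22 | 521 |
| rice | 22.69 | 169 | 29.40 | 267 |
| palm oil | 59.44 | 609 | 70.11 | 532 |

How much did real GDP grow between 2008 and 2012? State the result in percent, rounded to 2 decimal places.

Real GDP 2008 = Nominal GDP 2008 = 48.42·146 + 59.18·375 + 22.69·169 + 59.44·609 = 69295.39.
Real GDP 2012 (at 2008 prices) = 48.42·139 + 59.18·521 + 22.69·267 + 59.44·532 = 75243.47.
Real growth = 75243.47/69295.39 − 1 = 0.0858.

8.58%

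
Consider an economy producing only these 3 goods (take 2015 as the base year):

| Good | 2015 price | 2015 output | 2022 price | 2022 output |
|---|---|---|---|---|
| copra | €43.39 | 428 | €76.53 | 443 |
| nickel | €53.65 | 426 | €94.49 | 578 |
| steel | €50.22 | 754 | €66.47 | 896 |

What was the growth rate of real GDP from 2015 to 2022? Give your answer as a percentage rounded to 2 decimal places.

Real GDP 2015 = Nominal GDP 2015 = 43.39·428 + 53.65·426 + 50.22·754 = 79291.70.
Real GDP 2022 (at 2015 prices) = 43.39·443 + 53.65·578 + 50.22·896 = 95228.59.
Real growth = 95228.59/79291.70 − 1 = 0.2010.

20.10%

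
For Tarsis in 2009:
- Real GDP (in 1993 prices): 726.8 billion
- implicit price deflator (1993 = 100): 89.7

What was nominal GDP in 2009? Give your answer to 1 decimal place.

Nominal GDP = Real × (implicit price deflator/100) = 726.8 × 0.897 = 651.94.

651.9 billion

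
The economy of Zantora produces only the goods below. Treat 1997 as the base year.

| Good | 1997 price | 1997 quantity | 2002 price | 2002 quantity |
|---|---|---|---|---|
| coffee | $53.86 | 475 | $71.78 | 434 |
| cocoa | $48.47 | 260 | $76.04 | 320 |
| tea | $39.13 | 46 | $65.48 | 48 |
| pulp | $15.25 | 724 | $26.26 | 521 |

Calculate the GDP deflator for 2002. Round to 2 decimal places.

Nominal GDP 2002 = 71.78·434 + 76.04·320 + 65.48·48 + 26.26·521 = 72309.82.
Real GDP 2002 (at 1997 prices) = 53.86·434 + 48.47·320 + 39.13·48 + 15.25·521 = 48709.13.
Deflator = Nominal/Real × 100 = 72309.82/48709.13 × 100 = 148.452.

148.45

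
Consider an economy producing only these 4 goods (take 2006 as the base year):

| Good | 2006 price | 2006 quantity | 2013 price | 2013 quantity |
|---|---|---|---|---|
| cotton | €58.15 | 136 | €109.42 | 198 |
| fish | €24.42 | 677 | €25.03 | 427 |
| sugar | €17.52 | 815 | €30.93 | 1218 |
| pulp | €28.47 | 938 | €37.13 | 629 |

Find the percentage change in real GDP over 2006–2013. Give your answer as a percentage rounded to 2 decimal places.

Real GDP 2006 = Nominal GDP 2006 = 58.15·136 + 24.42·677 + 17.52·815 + 28.47·938 = 65424.40.
Real GDP 2013 (at 2006 prices) = 58.15·198 + 24.42·427 + 17.52·1218 + 28.47·629 = 61188.03.
Real growth = 61188.03/65424.40 − 1 = -0.0648.

-6.48%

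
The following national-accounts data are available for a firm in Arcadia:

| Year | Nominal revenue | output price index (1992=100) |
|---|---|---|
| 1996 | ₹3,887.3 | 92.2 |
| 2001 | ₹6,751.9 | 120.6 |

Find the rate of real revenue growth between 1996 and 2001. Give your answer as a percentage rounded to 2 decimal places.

Deflate each year: 1996 → 3887.3/0.922 = 4216.16; 2001 → 6751.9/1.206 = 5598.59.
So real revenue changed by 5598.59/4216.16 − 1 = 0.3279, i.e. 32.79%.

32.79%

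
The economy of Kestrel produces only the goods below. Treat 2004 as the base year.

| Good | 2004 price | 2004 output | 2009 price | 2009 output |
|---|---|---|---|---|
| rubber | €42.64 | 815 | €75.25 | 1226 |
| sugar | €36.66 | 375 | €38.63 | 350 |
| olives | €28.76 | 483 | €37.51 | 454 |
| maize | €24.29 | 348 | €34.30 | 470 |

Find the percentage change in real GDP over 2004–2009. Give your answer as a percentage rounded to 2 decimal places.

26.45%

Real GDP 2004 = Nominal GDP 2004 = 42.64·815 + 36.66·375 + 28.76·483 + 24.29·348 = 70843.10.
Real GDP 2009 (at 2004 prices) = 42.64·1226 + 36.66·350 + 28.76·454 + 24.29·470 = 89580.98.
Real growth = 89580.98/70843.10 − 1 = 0.2645.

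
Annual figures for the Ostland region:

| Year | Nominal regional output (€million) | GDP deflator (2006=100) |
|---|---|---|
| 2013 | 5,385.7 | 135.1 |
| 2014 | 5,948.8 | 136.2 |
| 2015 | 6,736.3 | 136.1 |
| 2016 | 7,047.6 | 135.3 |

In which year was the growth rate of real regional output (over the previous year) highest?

2015

2014: real = 5948.8/1.362 = 4367.69; growth vs 2013 (3986.45) = 9.56%.
2015: real = 6736.3/1.361 = 4949.52; growth vs 2014 (4367.69) = 13.32%.
2016: real = 7047.6/1.353 = 5208.87; growth vs 2015 (4949.52) = 5.24%.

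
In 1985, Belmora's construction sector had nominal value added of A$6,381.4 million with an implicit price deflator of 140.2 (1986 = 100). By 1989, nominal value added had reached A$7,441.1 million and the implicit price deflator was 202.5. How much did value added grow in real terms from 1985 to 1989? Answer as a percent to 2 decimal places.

-19.27%

Deflate each year: 1985 → 6381.4/1.402 = 4551.64; 1989 → 7441.1/2.025 = 3674.62.
So real value added changed by 3674.62/4551.64 − 1 = -0.1927, i.e. -19.27%.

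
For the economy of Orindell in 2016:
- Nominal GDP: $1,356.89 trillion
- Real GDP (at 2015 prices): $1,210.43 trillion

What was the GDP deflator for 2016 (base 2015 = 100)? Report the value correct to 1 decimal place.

GDP deflator = (Nominal / Real) × 100 = 1356.89 / 1210.43 × 100 = 112.10.

112.1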